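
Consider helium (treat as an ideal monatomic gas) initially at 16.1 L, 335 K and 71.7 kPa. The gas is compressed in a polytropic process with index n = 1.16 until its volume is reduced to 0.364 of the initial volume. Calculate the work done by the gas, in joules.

-1270 J

n = P₁V₁/(RT₁) = 71.7×16.1/(8.314×335) = 0.414 mol.
Polytropic n=1.16: T₂ = T₁(V₁/V₂)^(n−1) = 335×(2.75)^0.16 = 394 K; P₂ = P₁(V₁/V₂)^n = 232 kPa.
W = (P₁V₁−P₂V₂)/(n−1) = (71.7×16.1−232×5.86)/0.16 = -1270 J.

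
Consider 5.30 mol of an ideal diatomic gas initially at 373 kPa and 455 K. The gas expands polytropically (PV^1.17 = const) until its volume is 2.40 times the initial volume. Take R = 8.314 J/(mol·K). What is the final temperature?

392 K

V₁ = nRT₁/P₁ = 5.30×8.314×455/373 = 53.8 L.
Polytropic n=1.17: T₂ = T₁(V₁/V₂)^(n−1) = 455×(0.417)^0.17 = 392 K; P₂ = P₁(V₁/V₂)^n = 134 kPa.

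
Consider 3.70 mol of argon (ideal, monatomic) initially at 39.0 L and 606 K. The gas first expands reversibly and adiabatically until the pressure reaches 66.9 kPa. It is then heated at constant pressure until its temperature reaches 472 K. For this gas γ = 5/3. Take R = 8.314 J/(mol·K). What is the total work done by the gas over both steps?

P₁ = nRT₁/V₁ = 3.70×8.314×606/39.0 = 478 kPa.
Step 1 — Adiabatic: T₂/T₁ = (P₂/P₁)^((γ−1)/γ) ⇒ T₂ = 606×(0.140)^0.400 = 276 K; V₂ = 127 L.
ΔU = nCvΔT = 3.70×12.5×(276−606) = -15200 J.
Q = 0 for an adiabatic process, so W = −ΔU = 15200 J.
State after step 1: P = 66.9 kPa, V = 127 L, T = 276 K.
Step 2 — Isobaric: P stays 66.9 kPa; V/T = const ⇒ T₂ = 472 K, V₂ = 217 L.
W = PΔV = 66.9×(217−127) kPa·L = 6030 J.
ΔU = nCvΔT = 3.70×12.5×(472−276) = 9040 J.
Q = ΔU + W = nCpΔT = 15100 J.
Net over both steps: W = 21300 J, Q = 15100 J, ΔU = -6180 J.

21300 J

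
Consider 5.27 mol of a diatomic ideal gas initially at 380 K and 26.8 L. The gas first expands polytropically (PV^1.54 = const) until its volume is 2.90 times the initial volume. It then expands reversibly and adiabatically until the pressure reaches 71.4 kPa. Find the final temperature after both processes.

P₁ = nRT₁/V₁ = 5.27×8.314×380/26.8 = 621 kPa.
Step 1 — Polytropic n=1.54: T₂ = T₁(V₁/V₂)^(n−1) = 380×(0.345)^0.54 = 214 K; P₂ = P₁(V₁/V₂)^n = 121 kPa.
W = (P₁V₁−P₂V₂)/(n−1) = (621×26.8−121×77.7)/0.54 = 13500 J.
ΔU = nCvΔT = 5.27×20.8×(214−380) = -18200 J.
Q = ΔU + W = -4720 J.
State after step 1: P = 121 kPa, V = 77.7 L, T = 214 K.
Step 2 — Adiabatic: T₂/T₁ = (P₂/P₁)^((γ−1)/γ) ⇒ T₂ = 214×(0.592)^0.286 = 184 K; V₂ = 113 L.
ΔU = nCvΔT = 5.27×20.8×(184−214) = -3260 J.
Q = 0 for an adiabatic process, so W = −ΔU = 3260 J.
Net over both steps: W = 16700 J, Q = -4720 J, ΔU = -21500 J.

184 K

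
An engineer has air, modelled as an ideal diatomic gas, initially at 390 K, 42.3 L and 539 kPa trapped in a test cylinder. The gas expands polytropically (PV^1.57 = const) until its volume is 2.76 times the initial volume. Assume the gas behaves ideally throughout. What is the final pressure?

Polytropic n=1.57: T₂ = T₁(V₁/V₂)^(n−1) = 390×(0.362)^0.57 = 219 K; P₂ = P₁(V₁/V₂)^n = 109 kPa.

109 kPa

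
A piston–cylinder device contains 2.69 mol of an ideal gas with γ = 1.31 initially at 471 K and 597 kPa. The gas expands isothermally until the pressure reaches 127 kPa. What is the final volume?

82.9 L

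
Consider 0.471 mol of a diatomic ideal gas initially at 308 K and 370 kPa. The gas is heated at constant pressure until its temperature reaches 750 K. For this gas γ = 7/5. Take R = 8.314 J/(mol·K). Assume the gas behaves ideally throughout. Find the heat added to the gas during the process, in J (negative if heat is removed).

6060 J

V₁ = nRT₁/P₁ = 0.471×8.314×308/370 = 3.26 L.
Isobaric: P stays 370 kPa; V/T = const ⇒ T₂ = 750 K, V₂ = 7.94 L.
W = PΔV = 370×(7.94−3.26) kPa·L = 1730 J.
ΔU = nCvΔT = 0.471×20.8×(750−308) = 4330 J.
Q = ΔU + W = nCpΔT = 6060 J.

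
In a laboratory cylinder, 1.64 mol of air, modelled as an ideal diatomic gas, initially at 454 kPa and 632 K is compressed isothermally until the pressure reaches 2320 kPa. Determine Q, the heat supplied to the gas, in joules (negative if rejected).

V₁ = nRT₁/P₁ = 1.64×8.314×632/454 = 19.0 L.
Isothermal: T stays 632 K; PV = const ⇒ V₂ = 3.71 L, P₂ = 2320 kPa.
ΔU = 0 (ideal gas, T constant).
W = nRT ln(V₂/V₁) = 1.64×8.314×632×ln(0.196) = -14100 J.
Q = ΔU + W = -14100 J.

-14100 J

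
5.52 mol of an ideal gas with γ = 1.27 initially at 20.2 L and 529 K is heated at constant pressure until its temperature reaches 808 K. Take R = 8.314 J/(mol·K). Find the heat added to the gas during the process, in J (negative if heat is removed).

P₁ = nRT₁/V₁ = 5.52×8.314×529/20.2 = 1200 kPa.
Isobaric: P stays 1200 kPa; V/T = const ⇒ T₂ = 808 K, V₂ = 30.9 L.
W = PΔV = 1200×(30.9−20.2) kPa·L = 12800 J.
ΔU = nCvΔT = 5.52×30.8×(808−529) = 47400 J.
Q = ΔU + W = nCpΔT = 60200 J.

60200 J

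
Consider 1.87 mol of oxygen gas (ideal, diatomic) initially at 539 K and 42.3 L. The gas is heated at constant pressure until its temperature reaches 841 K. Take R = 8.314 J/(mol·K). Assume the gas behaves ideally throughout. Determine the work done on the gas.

P₁ = nRT₁/V₁ = 1.87×8.314×539/42.3 = 198 kPa.
Isobaric: P stays 198 kPa; V/T = const ⇒ T₂ = 841 K, V₂ = 66.0 L.
W = PΔV = 198×(66.0−42.3) kPa·L = 4700 J.
Work done on the gas = −W_by = -4700 J.

-4700 J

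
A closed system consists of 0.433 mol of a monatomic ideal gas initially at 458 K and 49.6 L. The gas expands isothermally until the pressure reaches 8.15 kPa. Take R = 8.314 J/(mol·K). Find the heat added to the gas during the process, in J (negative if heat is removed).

P₁ = nRT₁/V₁ = 0.433×8.314×458/49.6 = 33.2 kPa.
Isothermal: T stays 458 K; PV = const ⇒ V₂ = 202 L, P₂ = 8.15 kPa.
ΔU = 0 (ideal gas, T constant).
W = nRT ln(V₂/V₁) = 0.433×8.314×458×ln(4.08) = 2320 J.
Q = ΔU + W = 2320 J.

2320 J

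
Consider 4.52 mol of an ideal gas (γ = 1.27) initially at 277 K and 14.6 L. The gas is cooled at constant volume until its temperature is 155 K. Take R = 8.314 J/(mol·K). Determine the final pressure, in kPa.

P₁ = nRT₁/V₁ = 4.52×8.314×277/14.6 = 713 kPa.
Isochoric: V stays 14.6 L; P/T = const ⇒ T₂ = 155 K, P₂ = 399 kPa.

399 kPa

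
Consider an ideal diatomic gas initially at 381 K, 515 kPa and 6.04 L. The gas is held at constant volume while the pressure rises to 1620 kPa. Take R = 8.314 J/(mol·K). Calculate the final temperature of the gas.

1200 K

Isochoric: V stays 6.04 L; P/T = const ⇒ T₂ = 1200 K, P₂ = 1620 kPa.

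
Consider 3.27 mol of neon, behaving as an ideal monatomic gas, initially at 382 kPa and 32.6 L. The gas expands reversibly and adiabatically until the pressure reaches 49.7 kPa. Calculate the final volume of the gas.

T₁ = P₁V₁/(nR) = 382×32.6/(3.27×8.314) = 458 K.
Adiabatic: T₂/T₁ = (P₂/P₁)^((γ−1)/γ) ⇒ T₂ = 458×(0.130)^0.400 = 203 K; V₂ = 111 L.

111 L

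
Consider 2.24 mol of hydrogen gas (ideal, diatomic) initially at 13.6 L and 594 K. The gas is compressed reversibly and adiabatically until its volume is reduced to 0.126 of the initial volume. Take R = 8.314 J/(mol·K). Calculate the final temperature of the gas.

P₁ = nRT₁/V₁ = 2.24×8.314×594/13.6 = 813 kPa.
Adiabatic: TV^(γ−1) = const ⇒ T₂ = 594×(7.94)^0.400 = 1360 K; PV^γ = const ⇒ P₂ = 14800 kPa.

1360 K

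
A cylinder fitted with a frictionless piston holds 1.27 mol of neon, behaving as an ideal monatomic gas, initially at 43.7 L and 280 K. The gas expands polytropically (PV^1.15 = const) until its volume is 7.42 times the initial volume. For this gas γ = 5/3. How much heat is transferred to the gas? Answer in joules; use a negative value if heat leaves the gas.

P₁ = nRT₁/V₁ = 1.27×8.314×280/43.7 = 67.7 kPa.
Polytropic n=1.15: T₂ = T₁(V₁/V₂)^(n−1) = 280×(0.135)^0.15 = 207 K; P₂ = P₁(V₁/V₂)^n = 6.75 kPa.
W = (P₁V₁−P₂V₂)/(n−1) = (67.7×43.7−6.75×324)/0.15 = 5120 J.
ΔU = nCvΔT = 1.27×12.5×(207−280) = -1150 J.
Q = ΔU + W = 3970 J.

3970 J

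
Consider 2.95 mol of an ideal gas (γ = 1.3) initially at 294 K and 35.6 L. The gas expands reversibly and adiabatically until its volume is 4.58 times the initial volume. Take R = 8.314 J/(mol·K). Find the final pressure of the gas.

28.0 kPa

P₁ = nRT₁/V₁ = 2.95×8.314×294/35.6 = 203 kPa.
Adiabatic: TV^(γ−1) = const ⇒ T₂ = 294×(0.218)^0.300 = 186 K; PV^γ = const ⇒ P₂ = 28.0 kPa.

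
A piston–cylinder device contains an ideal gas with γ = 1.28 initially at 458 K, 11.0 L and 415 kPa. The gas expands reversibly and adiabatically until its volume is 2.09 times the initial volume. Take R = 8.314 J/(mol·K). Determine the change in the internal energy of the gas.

-3040 J

n = P₁V₁/(RT₁) = 415×11.0/(8.314×458) = 1.20 mol.
Adiabatic: TV^(γ−1) = const ⇒ T₂ = 458×(0.478)^0.280 = 373 K; PV^γ = const ⇒ P₂ = 162 kPa.
For an ideal gas ΔU = nCvΔT with Cv = R/(γ−1) = 29.7 J/(mol·K).
ΔU = 1.20×29.7×(373−458) = -3040 J.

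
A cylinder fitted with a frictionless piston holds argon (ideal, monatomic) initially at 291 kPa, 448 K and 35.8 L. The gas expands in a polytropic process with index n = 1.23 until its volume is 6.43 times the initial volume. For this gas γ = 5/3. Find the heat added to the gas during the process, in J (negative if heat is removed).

n = P₁V₁/(RT₁) = 291×35.8/(8.314×448) = 2.80 mol.
Polytropic n=1.23: T₂ = T₁(V₁/V₂)^(n−1) = 448×(0.156)^0.23 = 292 K; P₂ = P₁(V₁/V₂)^n = 29.5 kPa.
W = (P₁V₁−P₂V₂)/(n−1) = (291×35.8−29.5×230)/0.23 = 15800 J.
ΔU = nCvΔT = 2.80×12.5×(292−448) = -5440 J.
Q = ΔU + W = 10300 J.

10300 J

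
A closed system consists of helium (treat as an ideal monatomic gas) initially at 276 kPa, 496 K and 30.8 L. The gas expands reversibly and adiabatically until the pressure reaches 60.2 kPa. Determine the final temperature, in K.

270 K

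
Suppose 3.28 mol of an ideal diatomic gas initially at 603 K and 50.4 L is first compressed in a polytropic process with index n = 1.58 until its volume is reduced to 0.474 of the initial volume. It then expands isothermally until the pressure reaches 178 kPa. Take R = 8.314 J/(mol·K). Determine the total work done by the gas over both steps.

29900 J

P₁ = nRT₁/V₁ = 3.28×8.314×603/50.4 = 326 kPa.
Step 1 — Polytropic n=1.58: T₂ = T₁(V₁/V₂)^(n−1) = 603×(2.11)^0.58 = 930 K; P₂ = P₁(V₁/V₂)^n = 1060 kPa.
W = (P₁V₁−P₂V₂)/(n−1) = (326×50.4−1060×23.9)/0.58 = -15400 J.
ΔU = nCvΔT = 3.28×20.8×(930−603) = 22300 J.
Q = ΔU + W = 6910 J.
State after step 1: P = 1060 kPa, V = 23.9 L, T = 930 K.
Step 2 — Isothermal: T stays 930 K; PV = const ⇒ V₂ = 142 L, P₂ = 178 kPa.
ΔU = 0 (ideal gas, T constant).
W = nRT ln(V₂/V₁) = 3.28×8.314×930×ln(5.96) = 45300 J.
Q = ΔU + W = 45300 J.
Net over both steps: W = 29900 J, Q = 52200 J, ΔU = 22300 J.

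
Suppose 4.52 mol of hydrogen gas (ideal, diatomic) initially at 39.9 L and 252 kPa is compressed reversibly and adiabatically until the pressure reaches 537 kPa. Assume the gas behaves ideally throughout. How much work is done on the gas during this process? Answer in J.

6070 J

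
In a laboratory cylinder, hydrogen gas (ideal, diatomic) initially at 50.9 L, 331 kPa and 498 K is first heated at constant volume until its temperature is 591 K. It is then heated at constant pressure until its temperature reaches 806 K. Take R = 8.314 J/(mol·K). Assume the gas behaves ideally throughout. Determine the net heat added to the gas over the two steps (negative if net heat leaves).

33300 J

n = P₁V₁/(RT₁) = 331×50.9/(8.314×498) = 4.07 mol.
Step 1 — Isochoric: V stays 50.9 L; P/T = const ⇒ T₂ = 591 K, P₂ = 393 kPa.
W = 0 (no volume change).
ΔU = nCvΔT = 4.07×20.8×(591−498) = 7870 J.
Q = ΔU = 7870 J.
State after step 1: P = 393 kPa, V = 50.9 L, T = 591 K.
Step 2 — Isobaric: P stays 393 kPa; V/T = const ⇒ T₂ = 806 K, V₂ = 69.4 L.
W = PΔV = 393×(69.4−50.9) kPa·L = 7270 J.
ΔU = nCvΔT = 4.07×20.8×(806−591) = 18200 J.
Q = ΔU + W = nCpΔT = 25500 J.
Net over both steps: W = 7270 J, Q = 33300 J, ΔU = 26000 J.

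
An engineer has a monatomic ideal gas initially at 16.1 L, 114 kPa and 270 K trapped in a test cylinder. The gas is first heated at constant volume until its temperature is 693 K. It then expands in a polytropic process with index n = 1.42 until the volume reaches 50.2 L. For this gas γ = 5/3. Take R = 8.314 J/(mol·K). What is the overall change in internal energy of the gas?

1630 J

n = P₁V₁/(RT₁) = 114×16.1/(8.314×270) = 0.818 mol.
Step 1 — Isochoric: V stays 16.1 L; P/T = const ⇒ T₂ = 693 K, P₂ = 293 kPa.
W = 0 (no volume change).
ΔU = nCvΔT = 0.818×12.5×(693−270) = 4310 J.
Q = ΔU = 4310 J.
State after step 1: P = 293 kPa, V = 16.1 L, T = 693 K.
Step 2 — Polytropic n=1.42: T₂ = T₁(V₁/V₂)^(n−1) = 693×(0.321)^0.42 = 430 K; P₂ = P₁(V₁/V₂)^n = 58.2 kPa.
W = (P₁V₁−P₂V₂)/(n−1) = (293×16.1−58.2×50.2)/0.42 = 4260 J.
ΔU = nCvΔT = 0.818×12.5×(430−693) = -2680 J.
Q = ΔU + W = 1580 J.
Net over both steps: W = 4260 J, Q = 5890 J, ΔU = 1630 J.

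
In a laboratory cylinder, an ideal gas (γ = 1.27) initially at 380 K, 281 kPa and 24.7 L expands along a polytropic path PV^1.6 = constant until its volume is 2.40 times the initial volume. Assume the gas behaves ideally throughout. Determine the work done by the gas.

4730 J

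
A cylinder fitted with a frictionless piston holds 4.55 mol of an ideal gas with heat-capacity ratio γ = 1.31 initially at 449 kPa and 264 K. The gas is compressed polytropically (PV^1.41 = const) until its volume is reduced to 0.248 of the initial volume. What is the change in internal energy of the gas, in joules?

24800 J

V₁ = nRT₁/P₁ = 4.55×8.314×264/449 = 22.2 L.
Polytropic n=1.41: T₂ = T₁(V₁/V₂)^(n−1) = 264×(4.03)^0.41 = 468 K; P₂ = P₁(V₁/V₂)^n = 3210 kPa.
For an ideal gas ΔU = nCvΔT with Cv = R/(γ−1) = 26.8 J/(mol·K).
ΔU = 4.55×26.8×(468−264) = 24800 J.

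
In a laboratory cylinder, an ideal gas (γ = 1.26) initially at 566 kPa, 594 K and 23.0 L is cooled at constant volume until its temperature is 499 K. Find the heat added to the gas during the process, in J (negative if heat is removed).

n = P₁V₁/(RT₁) = 566×23.0/(8.314×594) = 2.64 mol.
Isochoric: V stays 23.0 L; P/T = const ⇒ T₂ = 499 K, P₂ = 475 kPa.
W = 0 (no volume change).
ΔU = nCvΔT = 2.64×32.0×(499−594) = -8010 J.
Q = ΔU = -8010 J.

-8010 J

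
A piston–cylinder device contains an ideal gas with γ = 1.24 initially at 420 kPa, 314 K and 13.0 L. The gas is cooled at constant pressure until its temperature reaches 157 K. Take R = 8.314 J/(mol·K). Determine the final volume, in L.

Isobaric: P stays 420 kPa; V/T = const ⇒ T₂ = 157 K, V₂ = 6.50 L.

6.50 L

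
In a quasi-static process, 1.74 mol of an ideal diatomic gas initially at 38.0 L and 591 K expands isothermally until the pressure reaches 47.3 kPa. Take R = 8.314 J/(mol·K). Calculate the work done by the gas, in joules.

P₁ = nRT₁/V₁ = 1.74×8.314×591/38.0 = 225 kPa.
Isothermal: T stays 591 K; PV = const ⇒ V₂ = 181 L, P₂ = 47.3 kPa.
W = nRT ln(V₂/V₁) = 1.74×8.314×591×ln(4.76) = 13300 J.

13300 J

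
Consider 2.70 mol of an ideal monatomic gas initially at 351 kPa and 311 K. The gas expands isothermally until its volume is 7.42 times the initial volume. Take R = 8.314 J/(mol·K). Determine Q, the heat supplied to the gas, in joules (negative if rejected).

V₁ = nRT₁/P₁ = 2.70×8.314×311/351 = 19.9 L.
Isothermal: T stays 311 K; PV = const ⇒ V₂ = 148 L, P₂ = 47.3 kPa.
ΔU = 0 (ideal gas, T constant).
W = nRT ln(V₂/V₁) = 2.70×8.314×311×ln(7.42) = 14000 J.
Q = ΔU + W = 14000 J.

14000 J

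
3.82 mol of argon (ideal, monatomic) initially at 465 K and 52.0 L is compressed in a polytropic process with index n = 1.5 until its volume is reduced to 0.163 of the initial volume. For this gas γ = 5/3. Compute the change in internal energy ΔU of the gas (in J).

32700 J

P₁ = nRT₁/V₁ = 3.82×8.314×465/52.0 = 284 kPa.
Polytropic n=1.5: T₂ = T₁(V₁/V₂)^(n−1) = 465×(6.13)^0.50 = 1150 K; P₂ = P₁(V₁/V₂)^n = 4320 kPa.
For an ideal gas ΔU = nCvΔT with Cv = (3/2)R = 12.5 J/(mol·K).
ΔU = 3.82×12.5×(1150−465) = 32700 J.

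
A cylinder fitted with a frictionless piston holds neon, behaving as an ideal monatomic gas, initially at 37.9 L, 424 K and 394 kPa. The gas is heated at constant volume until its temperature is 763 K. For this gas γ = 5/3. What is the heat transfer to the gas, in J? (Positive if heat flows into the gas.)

17900 J

n = P₁V₁/(RT₁) = 394×37.9/(8.314×424) = 4.24 mol.
Isochoric: V stays 37.9 L; P/T = const ⇒ T₂ = 763 K, P₂ = 709 kPa.
W = 0 (no volume change).
ΔU = nCvΔT = 4.24×12.5×(763−424) = 17900 J.
Q = ΔU = 17900 J.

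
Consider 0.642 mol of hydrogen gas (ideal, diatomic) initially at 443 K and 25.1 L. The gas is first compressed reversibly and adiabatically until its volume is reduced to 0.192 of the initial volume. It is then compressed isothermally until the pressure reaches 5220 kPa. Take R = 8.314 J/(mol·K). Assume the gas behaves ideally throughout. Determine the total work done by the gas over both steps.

P₁ = nRT₁/V₁ = 0.642×8.314×443/25.1 = 94.2 kPa.
Step 1 — Adiabatic: TV^(γ−1) = const ⇒ T₂ = 443×(5.21)^0.400 = 857 K; PV^γ = const ⇒ P₂ = 949 kPa.
ΔU = nCvΔT = 0.642×20.8×(857−443) = 5530 J.
Q = 0 for an adiabatic process, so W = −ΔU = -5530 J.
State after step 1: P = 949 kPa, V = 4.82 L, T = 857 K.
Step 2 — Isothermal: T stays 857 K; PV = const ⇒ V₂ = 0.877 L, P₂ = 5220 kPa.
ΔU = 0 (ideal gas, T constant).
W = nRT ln(V₂/V₁) = 0.642×8.314×857×ln(0.182) = -7800 J.
Q = ΔU + W = -7800 J.
Net over both steps: W = -13300 J, Q = -7800 J, ΔU = 5530 J.

-13300 J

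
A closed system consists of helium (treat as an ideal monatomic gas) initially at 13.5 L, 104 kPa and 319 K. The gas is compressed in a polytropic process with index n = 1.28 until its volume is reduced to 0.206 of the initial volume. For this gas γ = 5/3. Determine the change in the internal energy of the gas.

n = P₁V₁/(RT₁) = 104×13.5/(8.314×319) = 0.529 mol.
Polytropic n=1.28: T₂ = T₁(V₁/V₂)^(n−1) = 319×(4.85)^0.28 = 496 K; P₂ = P₁(V₁/V₂)^n = 786 kPa.
For an ideal gas ΔU = nCvΔT with Cv = (3/2)R = 12.5 J/(mol·K).
ΔU = 0.529×12.5×(496−319) = 1170 J.

1170 J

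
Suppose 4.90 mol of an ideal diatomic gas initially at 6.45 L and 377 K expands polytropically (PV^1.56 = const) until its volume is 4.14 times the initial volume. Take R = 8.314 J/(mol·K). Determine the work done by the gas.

P₁ = nRT₁/V₁ = 4.90×8.314×377/6.45 = 2380 kPa.
Polytropic n=1.56: T₂ = T₁(V₁/V₂)^(n−1) = 377×(0.242)^0.56 = 170 K; P₂ = P₁(V₁/V₂)^n = 260 kPa.
W = (P₁V₁−P₂V₂)/(n−1) = (2380×6.45−260×26.7)/0.56 = 15000 J.

15000 J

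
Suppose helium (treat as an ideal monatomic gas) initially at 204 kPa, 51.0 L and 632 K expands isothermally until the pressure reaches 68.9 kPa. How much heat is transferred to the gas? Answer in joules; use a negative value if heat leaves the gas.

11300 J

n = P₁V₁/(RT₁) = 204×51.0/(8.314×632) = 1.98 mol.
Isothermal: T stays 632 K; PV = const ⇒ V₂ = 151 L, P₂ = 68.9 kPa.
ΔU = 0 (ideal gas, T constant).
W = nRT ln(V₂/V₁) = 1.98×8.314×632×ln(2.96) = 11300 J.
Q = ΔU + W = 11300 J.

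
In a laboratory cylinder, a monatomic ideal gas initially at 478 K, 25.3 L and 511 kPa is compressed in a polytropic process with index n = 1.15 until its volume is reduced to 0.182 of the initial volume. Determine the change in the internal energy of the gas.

n = P₁V₁/(RT₁) = 511×25.3/(8.314×478) = 3.25 mol.
Polytropic n=1.15: T₂ = T₁(V₁/V₂)^(n−1) = 478×(5.49)^0.15 = 617 K; P₂ = P₁(V₁/V₂)^n = 3630 kPa.
For an ideal gas ΔU = nCvΔT with Cv = (3/2)R = 12.5 J/(mol·K).
ΔU = 3.25×12.5×(617−478) = 5650 J.

5650 J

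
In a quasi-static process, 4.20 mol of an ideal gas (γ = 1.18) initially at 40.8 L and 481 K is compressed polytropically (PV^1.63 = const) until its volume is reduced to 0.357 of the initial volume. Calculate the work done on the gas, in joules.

P₁ = nRT₁/V₁ = 4.20×8.314×481/40.8 = 412 kPa.
Polytropic n=1.63: T₂ = T₁(V₁/V₂)^(n−1) = 481×(2.80)^0.63 = 920 K; P₂ = P₁(V₁/V₂)^n = 2210 kPa.
W = (P₁V₁−P₂V₂)/(n−1) = (412×40.8−2210×14.6)/0.63 = -24400 J.
Work done on the gas = −W_by = 24400 J.

24400 J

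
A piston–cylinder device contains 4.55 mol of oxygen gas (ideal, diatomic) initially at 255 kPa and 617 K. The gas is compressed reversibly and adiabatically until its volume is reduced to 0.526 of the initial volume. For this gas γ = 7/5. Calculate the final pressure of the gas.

627 kPa

V₁ = nRT₁/P₁ = 4.55×8.314×617/255 = 91.5 L.
Adiabatic: TV^(γ−1) = const ⇒ T₂ = 617×(1.90)^0.400 = 798 K; PV^γ = const ⇒ P₂ = 627 kPa.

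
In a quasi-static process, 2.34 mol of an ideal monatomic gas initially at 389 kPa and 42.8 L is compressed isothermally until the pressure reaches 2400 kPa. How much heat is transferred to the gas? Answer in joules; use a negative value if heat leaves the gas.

T₁ = P₁V₁/(nR) = 389×42.8/(2.34×8.314) = 856 K.
Isothermal: T stays 856 K; PV = const ⇒ V₂ = 6.94 L, P₂ = 2400 kPa.
ΔU = 0 (ideal gas, T constant).
W = nRT ln(V₂/V₁) = 2.34×8.314×856×ln(0.162) = -30300 J.
Q = ΔU + W = -30300 J.

-30300 J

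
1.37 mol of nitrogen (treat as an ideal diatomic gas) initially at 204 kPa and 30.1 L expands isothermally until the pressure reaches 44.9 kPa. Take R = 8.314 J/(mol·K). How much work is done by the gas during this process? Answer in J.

9290 J

T₁ = P₁V₁/(nR) = 204×30.1/(1.37×8.314) = 539 K.
Isothermal: T stays 539 K; PV = const ⇒ V₂ = 137 L, P₂ = 44.9 kPa.
W = nRT ln(V₂/V₁) = 1.37×8.314×539×ln(4.54) = 9290 J.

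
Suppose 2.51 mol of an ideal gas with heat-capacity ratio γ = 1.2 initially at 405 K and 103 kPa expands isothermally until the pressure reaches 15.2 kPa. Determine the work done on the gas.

-16200 J

V₁ = nRT₁/P₁ = 2.51×8.314×405/103 = 82.1 L.
Isothermal: T stays 405 K; PV = const ⇒ V₂ = 556 L, P₂ = 15.2 kPa.
W = nRT ln(V₂/V₁) = 2.51×8.314×405×ln(6.78) = 16200 J.
Work done on the gas = −W_by = -16200 J.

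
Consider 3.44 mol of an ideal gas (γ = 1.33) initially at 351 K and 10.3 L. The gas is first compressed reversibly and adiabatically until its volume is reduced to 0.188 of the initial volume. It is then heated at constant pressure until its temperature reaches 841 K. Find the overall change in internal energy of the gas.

P₁ = nRT₁/V₁ = 3.44×8.314×351/10.3 = 975 kPa.
Step 1 — Adiabatic: TV^(γ−1) = const ⇒ T₂ = 351×(5.32)^0.330 = 609 K; PV^γ = const ⇒ P₂ = 9000 kPa.
ΔU = nCvΔT = 3.44×25.2×(609−351) = 22400 J.
Q = 0 for an adiabatic process, so W = −ΔU = -22400 J.
State after step 1: P = 9000 kPa, V = 1.94 L, T = 609 K.
Step 2 — Isobaric: P stays 9000 kPa; V/T = const ⇒ T₂ = 841 K, V₂ = 2.67 L.
W = PΔV = 9000×(2.67−1.94) kPa·L = 6630 J.
ΔU = nCvΔT = 3.44×25.2×(841−609) = 20100 J.
Q = ΔU + W = nCpΔT = 26700 J.
Net over both steps: W = -15800 J, Q = 26700 J, ΔU = 42500 J.

42500 J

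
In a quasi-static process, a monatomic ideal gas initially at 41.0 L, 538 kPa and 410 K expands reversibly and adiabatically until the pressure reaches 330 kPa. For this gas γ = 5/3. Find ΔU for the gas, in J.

-5880 J

n = P₁V₁/(RT₁) = 538×41.0/(8.314×410) = 6.47 mol.
Adiabatic: T₂/T₁ = (P₂/P₁)^((γ−1)/γ) ⇒ T₂ = 410×(0.613)^0.400 = 337 K; V₂ = 55.0 L.
For an ideal gas ΔU = nCvΔT with Cv = (3/2)R = 12.5 J/(mol·K).
ΔU = 6.47×12.5×(337−410) = -5880 J.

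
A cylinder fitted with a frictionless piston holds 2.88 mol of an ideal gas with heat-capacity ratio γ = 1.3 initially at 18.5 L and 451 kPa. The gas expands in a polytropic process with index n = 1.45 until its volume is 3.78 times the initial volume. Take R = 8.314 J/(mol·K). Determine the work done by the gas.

8350 J

T₁ = P₁V₁/(nR) = 451×18.5/(2.88×8.314) = 348 K.
Polytropic n=1.45: T₂ = T₁(V₁/V₂)^(n−1) = 348×(0.265)^0.45 = 192 K; P₂ = P₁(V₁/V₂)^n = 65.6 kPa.
W = (P₁V₁−P₂V₂)/(n−1) = (451×18.5−65.6×69.9)/0.45 = 8350 J.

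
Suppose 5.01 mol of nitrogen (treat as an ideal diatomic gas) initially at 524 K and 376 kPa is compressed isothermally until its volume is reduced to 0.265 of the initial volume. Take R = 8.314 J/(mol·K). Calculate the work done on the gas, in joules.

29000 J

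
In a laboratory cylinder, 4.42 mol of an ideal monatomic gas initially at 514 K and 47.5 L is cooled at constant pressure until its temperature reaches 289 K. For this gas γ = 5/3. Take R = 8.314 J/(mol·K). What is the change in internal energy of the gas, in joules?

-12400 J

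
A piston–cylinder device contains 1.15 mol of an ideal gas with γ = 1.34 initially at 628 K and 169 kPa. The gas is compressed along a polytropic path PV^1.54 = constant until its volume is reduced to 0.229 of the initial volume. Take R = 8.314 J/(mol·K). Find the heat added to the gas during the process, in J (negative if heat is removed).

7960 J

V₁ = nRT₁/P₁ = 1.15×8.314×628/169 = 35.5 L.
Polytropic n=1.54: T₂ = T₁(V₁/V₂)^(n−1) = 628×(4.37)^0.54 = 1390 K; P₂ = P₁(V₁/V₂)^n = 1640 kPa.
W = (P₁V₁−P₂V₂)/(n−1) = (169×35.5−1640×8.14)/0.54 = -13500 J.
ΔU = nCvΔT = 1.15×24.5×(1390−628) = 21500 J.
Q = ΔU + W = 7960 J.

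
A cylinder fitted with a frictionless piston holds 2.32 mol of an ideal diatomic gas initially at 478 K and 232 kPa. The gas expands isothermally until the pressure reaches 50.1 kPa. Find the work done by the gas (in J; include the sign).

14100 J

V₁ = nRT₁/P₁ = 2.32×8.314×478/232 = 39.7 L.
Isothermal: T stays 478 K; PV = const ⇒ V₂ = 184 L, P₂ = 50.1 kPa.
W = nRT ln(V₂/V₁) = 2.32×8.314×478×ln(4.63) = 14100 J.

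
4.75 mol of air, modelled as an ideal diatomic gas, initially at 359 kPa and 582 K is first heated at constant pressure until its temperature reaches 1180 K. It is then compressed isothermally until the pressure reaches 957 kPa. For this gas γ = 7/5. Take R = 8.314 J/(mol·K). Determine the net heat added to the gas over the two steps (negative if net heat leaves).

V₁ = nRT₁/P₁ = 4.75×8.314×582/359 = 64.0 L.
Step 1 — Isobaric: P stays 359 kPa; V/T = const ⇒ T₂ = 1180 K, V₂ = 130 L.
W = PΔV = 359×(130−64.0) kPa·L = 23600 J.
ΔU = nCvΔT = 4.75×20.8×(1180−582) = 59000 J.
Q = ΔU + W = nCpΔT = 82700 J.
State after step 1: P = 359 kPa, V = 130 L, T = 1180 K.
Step 2 — Isothermal: T stays 1180 K; PV = const ⇒ V₂ = 48.7 L, P₂ = 957 kPa.
ΔU = 0 (ideal gas, T constant).
W = nRT ln(V₂/V₁) = 4.75×8.314×1180×ln(0.375) = -45700 J.
Q = ΔU + W = -45700 J.
Net over both steps: W = -22100 J, Q = 37000 J, ΔU = 59000 J.

37000 J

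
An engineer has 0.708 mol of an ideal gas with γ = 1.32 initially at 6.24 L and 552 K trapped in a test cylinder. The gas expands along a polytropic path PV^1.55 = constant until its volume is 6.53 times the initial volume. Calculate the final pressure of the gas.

P₁ = nRT₁/V₁ = 0.708×8.314×552/6.24 = 521 kPa.
Polytropic n=1.55: T₂ = T₁(V₁/V₂)^(n−1) = 552×(0.153)^0.55 = 197 K; P₂ = P₁(V₁/V₂)^n = 28.4 kPa.

28.4 kPa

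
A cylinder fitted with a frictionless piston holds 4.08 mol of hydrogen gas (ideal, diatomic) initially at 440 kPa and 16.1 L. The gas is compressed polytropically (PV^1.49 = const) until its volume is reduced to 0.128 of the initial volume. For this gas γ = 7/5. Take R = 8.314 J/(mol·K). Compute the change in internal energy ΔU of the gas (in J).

30800 J

T₁ = P₁V₁/(nR) = 440×16.1/(4.08×8.314) = 209 K.
Polytropic n=1.49: T₂ = T₁(V₁/V₂)^(n−1) = 209×(7.81)^0.49 = 572 K; P₂ = P₁(V₁/V₂)^n = 9410 kPa.
For an ideal gas ΔU = nCvΔT with Cv = (5/2)R = 20.8 J/(mol·K).
ΔU = 4.08×20.8×(572−209) = 30800 J.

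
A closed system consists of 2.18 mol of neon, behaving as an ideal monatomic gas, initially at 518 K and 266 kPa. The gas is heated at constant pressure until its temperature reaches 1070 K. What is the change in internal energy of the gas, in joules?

V₁ = nRT₁/P₁ = 2.18×8.314×518/266 = 35.3 L.
Isobaric: P stays 266 kPa; V/T = const ⇒ T₂ = 1070 K, V₂ = 72.9 L.
For an ideal gas ΔU = nCvΔT with Cv = (3/2)R = 12.5 J/(mol·K).
ΔU = 2.18×12.5×(1070−518) = 15000 J.

15000 J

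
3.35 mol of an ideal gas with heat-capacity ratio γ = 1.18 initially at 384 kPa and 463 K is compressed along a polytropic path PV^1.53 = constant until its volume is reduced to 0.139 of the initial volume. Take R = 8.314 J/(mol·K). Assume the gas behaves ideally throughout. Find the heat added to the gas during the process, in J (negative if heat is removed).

V₁ = nRT₁/P₁ = 3.35×8.314×463/384 = 33.6 L.
Polytropic n=1.53: T₂ = T₁(V₁/V₂)^(n−1) = 463×(7.19)^0.53 = 1320 K; P₂ = P₁(V₁/V₂)^n = 7860 kPa.
W = (P₁V₁−P₂V₂)/(n−1) = (384×33.6−7860×4.67)/0.53 = -44900 J.
ΔU = nCvΔT = 3.35×46.2×(1320−463) = 132000 J.
Q = ΔU + W = 87300 J.

87300 J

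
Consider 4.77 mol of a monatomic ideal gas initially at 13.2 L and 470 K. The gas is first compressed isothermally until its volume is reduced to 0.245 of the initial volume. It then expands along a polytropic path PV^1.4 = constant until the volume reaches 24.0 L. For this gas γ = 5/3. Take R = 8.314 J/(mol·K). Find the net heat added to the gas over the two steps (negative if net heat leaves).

-15900 J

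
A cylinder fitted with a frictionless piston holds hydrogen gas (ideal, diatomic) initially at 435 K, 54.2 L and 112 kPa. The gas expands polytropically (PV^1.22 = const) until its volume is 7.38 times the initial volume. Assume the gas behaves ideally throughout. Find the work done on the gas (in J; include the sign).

-9820 J

n = P₁V₁/(RT₁) = 112×54.2/(8.314×435) = 1.68 mol.
Polytropic n=1.22: T₂ = T₁(V₁/V₂)^(n−1) = 435×(0.136)^0.22 = 280 K; P₂ = P₁(V₁/V₂)^n = 9.78 kPa.
W = (P₁V₁−P₂V₂)/(n−1) = (112×54.2−9.78×400)/0.22 = 9820 J.
Work done on the gas = −W_by = -9820 J.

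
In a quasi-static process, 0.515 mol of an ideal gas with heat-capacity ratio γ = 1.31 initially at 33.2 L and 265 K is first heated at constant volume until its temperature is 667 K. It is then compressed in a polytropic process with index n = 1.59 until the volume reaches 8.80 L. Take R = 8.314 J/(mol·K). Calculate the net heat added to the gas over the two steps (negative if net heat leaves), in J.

10800 J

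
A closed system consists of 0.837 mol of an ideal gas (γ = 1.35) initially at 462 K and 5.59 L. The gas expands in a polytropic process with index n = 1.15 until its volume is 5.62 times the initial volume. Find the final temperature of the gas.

357 K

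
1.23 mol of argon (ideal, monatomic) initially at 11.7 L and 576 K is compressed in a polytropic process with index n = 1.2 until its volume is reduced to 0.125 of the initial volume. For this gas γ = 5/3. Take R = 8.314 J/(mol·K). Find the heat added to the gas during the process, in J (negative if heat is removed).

-10600 J

P₁ = nRT₁/V₁ = 1.23×8.314×576/11.7 = 503 kPa.
Polytropic n=1.2: T₂ = T₁(V₁/V₂)^(n−1) = 576×(8.00)^0.20 = 873 K; P₂ = P₁(V₁/V₂)^n = 6100 kPa.
W = (P₁V₁−P₂V₂)/(n−1) = (503×11.7−6100×1.46)/0.20 = -15200 J.
ΔU = nCvΔT = 1.23×12.5×(873−576) = 4560 J.
Q = ΔU + W = -10600 J.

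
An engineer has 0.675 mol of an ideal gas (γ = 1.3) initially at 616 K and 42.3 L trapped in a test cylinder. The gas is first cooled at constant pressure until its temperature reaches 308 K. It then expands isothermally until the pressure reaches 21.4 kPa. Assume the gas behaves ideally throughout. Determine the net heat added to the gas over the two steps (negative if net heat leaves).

-5170 J

P₁ = nRT₁/V₁ = 0.675×8.314×616/42.3 = 81.7 kPa.
Step 1 — Isobaric: P stays 81.7 kPa; V/T = const ⇒ T₂ = 308 K, V₂ = 21.1 L.
W = PΔV = 81.7×(21.1−42.3) kPa·L = -1730 J.
ΔU = nCvΔT = 0.675×27.7×(308−616) = -5760 J.
Q = ΔU + W = nCpΔT = -7490 J.
State after step 1: P = 81.7 kPa, V = 21.1 L, T = 308 K.
Step 2 — Isothermal: T stays 308 K; PV = const ⇒ V₂ = 80.8 L, P₂ = 21.4 kPa.
ΔU = 0 (ideal gas, T constant).
W = nRT ln(V₂/V₁) = 0.675×8.314×308×ln(3.82) = 2320 J.
Q = ΔU + W = 2320 J.
Net over both steps: W = 588 J, Q = -5170 J, ΔU = -5760 J.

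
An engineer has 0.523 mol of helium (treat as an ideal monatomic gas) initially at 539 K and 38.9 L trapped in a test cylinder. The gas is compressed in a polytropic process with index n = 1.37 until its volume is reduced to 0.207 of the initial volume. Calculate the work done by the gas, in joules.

P₁ = nRT₁/V₁ = 0.523×8.314×539/38.9 = 60.2 kPa.
Polytropic n=1.37: T₂ = T₁(V₁/V₂)^(n−1) = 539×(4.83)^0.37 = 965 K; P₂ = P₁(V₁/V₂)^n = 521 kPa.
W = (P₁V₁−P₂V₂)/(n−1) = (60.2×38.9−521×8.05)/0.37 = -5010 J.

-5010 J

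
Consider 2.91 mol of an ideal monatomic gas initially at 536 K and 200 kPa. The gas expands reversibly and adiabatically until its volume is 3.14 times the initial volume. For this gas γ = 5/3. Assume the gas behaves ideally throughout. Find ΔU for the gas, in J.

V₁ = nRT₁/P₁ = 2.91×8.314×536/200 = 64.8 L.
Adiabatic: TV^(γ−1) = const ⇒ T₂ = 536×(0.318)^0.667 = 250 K; PV^γ = const ⇒ P₂ = 29.7 kPa.
For an ideal gas ΔU = nCvΔT with Cv = (3/2)R = 12.5 J/(mol·K).
ΔU = 2.91×12.5×(250−536) = -10400 J.

-10400 J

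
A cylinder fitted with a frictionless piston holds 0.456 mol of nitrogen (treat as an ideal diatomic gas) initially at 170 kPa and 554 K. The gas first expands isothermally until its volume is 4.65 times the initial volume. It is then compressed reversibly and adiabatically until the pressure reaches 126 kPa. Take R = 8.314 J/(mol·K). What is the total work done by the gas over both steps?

1000 J

V₁ = nRT₁/P₁ = 0.456×8.314×554/170 = 12.4 L.
Step 1 — Isothermal: T stays 554 K; PV = const ⇒ V₂ = 57.4 L, P₂ = 36.6 kPa.
ΔU = 0 (ideal gas, T constant).
W = nRT ln(V₂/V₁) = 0.456×8.314×554×ln(4.65) = 3230 J.
Q = ΔU + W = 3230 J.
State after step 1: P = 36.6 kPa, V = 57.4 L, T = 554 K.
Step 2 — Adiabatic: T₂/T₁ = (P₂/P₁)^((γ−1)/γ) ⇒ T₂ = 554×(3.45)^0.286 = 789 K; V₂ = 23.7 L.
ΔU = nCvΔT = 0.456×20.8×(789−554) = 2230 J.
Q = 0 for an adiabatic process, so W = −ΔU = -2230 J.
Net over both steps: W = 1000 J, Q = 3230 J, ΔU = 2230 J.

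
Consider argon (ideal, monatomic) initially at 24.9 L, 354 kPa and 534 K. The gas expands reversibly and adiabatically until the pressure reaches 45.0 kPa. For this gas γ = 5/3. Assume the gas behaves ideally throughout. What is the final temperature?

Adiabatic: T₂/T₁ = (P₂/P₁)^((γ−1)/γ) ⇒ T₂ = 534×(0.127)^0.400 = 234 K; V₂ = 85.8 L.

234 K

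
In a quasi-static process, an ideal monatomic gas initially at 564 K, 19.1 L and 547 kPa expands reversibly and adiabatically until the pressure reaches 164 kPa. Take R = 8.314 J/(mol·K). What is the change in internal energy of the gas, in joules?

n = P₁V₁/(RT₁) = 547×19.1/(8.314×564) = 2.23 mol.
Adiabatic: T₂/T₁ = (P₂/P₁)^((γ−1)/γ) ⇒ T₂ = 564×(0.300)^0.400 = 348 K; V₂ = 39.3 L.
For an ideal gas ΔU = nCvΔT with Cv = (3/2)R = 12.5 J/(mol·K).
ΔU = 2.23×12.5×(348−564) = -5990 J.

-5990 J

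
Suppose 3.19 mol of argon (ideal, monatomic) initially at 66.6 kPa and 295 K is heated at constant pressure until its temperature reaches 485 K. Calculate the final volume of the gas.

193 L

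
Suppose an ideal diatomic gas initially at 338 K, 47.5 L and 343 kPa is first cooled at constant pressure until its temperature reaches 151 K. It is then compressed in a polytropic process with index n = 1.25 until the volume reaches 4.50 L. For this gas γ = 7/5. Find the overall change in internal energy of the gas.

n = P₁V₁/(RT₁) = 343×47.5/(8.314×338) = 5.80 mol.
Step 1 — Isobaric: P stays 343 kPa; V/T = const ⇒ T₂ = 151 K, V₂ = 21.2 L.
W = PΔV = 343×(21.2−47.5) kPa·L = -9010 J.
ΔU = nCvΔT = 5.80×20.8×(151−338) = -22500 J.
Q = ΔU + W = nCpΔT = -31500 J.
State after step 1: P = 343 kPa, V = 21.2 L, T = 151 K.
Step 2 — Polytropic n=1.25: T₂ = T₁(V₁/V₂)^(n−1) = 151×(4.72)^0.25 = 223 K; P₂ = P₁(V₁/V₂)^n = 2380 kPa.
W = (P₁V₁−P₂V₂)/(n−1) = (343×21.2−2380×4.50)/0.25 = -13800 J.
ΔU = nCvΔT = 5.80×20.8×(223−151) = 8620 J.
Q = ΔU + W = -5170 J.
Net over both steps: W = -22800 J, Q = -36700 J, ΔU = -13900 J.

-13900 J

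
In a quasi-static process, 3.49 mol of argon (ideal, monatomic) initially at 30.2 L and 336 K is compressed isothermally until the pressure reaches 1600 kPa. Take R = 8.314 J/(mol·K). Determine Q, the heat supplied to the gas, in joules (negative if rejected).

P₁ = nRT₁/V₁ = 3.49×8.314×336/30.2 = 323 kPa.
Isothermal: T stays 336 K; PV = const ⇒ V₂ = 6.09 L, P₂ = 1600 kPa.
ΔU = 0 (ideal gas, T constant).
W = nRT ln(V₂/V₁) = 3.49×8.314×336×ln(0.202) = -15600 J.
Q = ΔU + W = -15600 J.

-15600 J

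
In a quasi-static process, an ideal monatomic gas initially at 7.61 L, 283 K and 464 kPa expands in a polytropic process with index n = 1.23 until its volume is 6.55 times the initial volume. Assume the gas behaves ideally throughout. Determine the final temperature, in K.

184 K

Polytropic n=1.23: T₂ = T₁(V₁/V₂)^(n−1) = 283×(0.153)^0.23 = 184 K; P₂ = P₁(V₁/V₂)^n = 46.0 kPa.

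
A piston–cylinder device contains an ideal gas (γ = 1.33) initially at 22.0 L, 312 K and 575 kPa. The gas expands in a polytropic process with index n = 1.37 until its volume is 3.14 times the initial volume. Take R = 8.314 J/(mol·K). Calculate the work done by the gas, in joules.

11800 J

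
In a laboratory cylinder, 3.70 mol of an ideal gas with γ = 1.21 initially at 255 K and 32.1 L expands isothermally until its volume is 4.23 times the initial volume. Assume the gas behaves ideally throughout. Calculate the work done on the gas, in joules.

-11300 J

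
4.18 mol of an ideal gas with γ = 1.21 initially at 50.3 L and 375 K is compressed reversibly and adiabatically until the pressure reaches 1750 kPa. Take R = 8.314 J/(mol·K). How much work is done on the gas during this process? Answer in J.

24400 J

P₁ = nRT₁/V₁ = 4.18×8.314×375/50.3 = 259 kPa.
Adiabatic: T₂/T₁ = (P₂/P₁)^((γ−1)/γ) ⇒ T₂ = 375×(6.75)^0.174 = 522 K; V₂ = 10.4 L.
ΔU = nCvΔT = 4.18×39.6×(522−375) = 24400 J.
Q = 0 for an adiabatic process, so W = −ΔU = -24400 J.
Work done on the gas = −W_by = 24400 J.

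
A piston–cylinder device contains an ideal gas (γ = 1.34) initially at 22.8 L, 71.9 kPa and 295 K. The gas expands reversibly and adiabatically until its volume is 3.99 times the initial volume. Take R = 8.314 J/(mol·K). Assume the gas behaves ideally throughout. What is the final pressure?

11.3 kPa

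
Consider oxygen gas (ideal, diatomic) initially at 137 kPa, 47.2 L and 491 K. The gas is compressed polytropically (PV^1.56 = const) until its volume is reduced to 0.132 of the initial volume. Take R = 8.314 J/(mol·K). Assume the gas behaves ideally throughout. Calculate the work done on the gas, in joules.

24300 J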